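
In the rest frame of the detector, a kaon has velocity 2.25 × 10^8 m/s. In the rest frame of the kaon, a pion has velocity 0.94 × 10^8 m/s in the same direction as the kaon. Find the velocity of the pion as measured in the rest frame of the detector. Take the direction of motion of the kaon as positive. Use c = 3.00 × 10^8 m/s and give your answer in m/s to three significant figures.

2.58 × 10^8 m/s

In units of c (dividing by 3.00 × 10^8 m/s): v = 0.750, u' = 0.313.
u = (u' + v)/(1 + u'v/c²):
u = (0.313 + 0.750) / (1 + 0.313·0.750) = 1.0633/1.2350 = 0.8610
Converting back: u = 0.8610 × 3.00 × 10^8 m/s.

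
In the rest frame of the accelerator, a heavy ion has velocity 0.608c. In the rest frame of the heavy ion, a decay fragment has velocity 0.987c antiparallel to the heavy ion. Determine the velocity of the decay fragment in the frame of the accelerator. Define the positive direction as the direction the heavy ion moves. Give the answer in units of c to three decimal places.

-0.948c

With v = 0.608 and u' = -0.987 (in units of c),
u = (u' + v)/(1 + u'v/c²):
u = (-0.987 + 0.608) / (1 + (-0.987)·0.608) = -0.3790/0.3999 = -0.9477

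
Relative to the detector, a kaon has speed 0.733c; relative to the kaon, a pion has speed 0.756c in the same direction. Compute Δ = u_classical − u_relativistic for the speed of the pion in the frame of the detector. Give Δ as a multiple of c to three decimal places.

Δ = 0.531c

Galilean: u_cl = 0.756 + 0.733 = 1.4890.
Relativistic: u_rel = (0.756 + 0.733) / (1 + 0.756·0.733) = 1.4890/1.5541 = 0.9581.
Δ = 1.4890 − 0.9581 = 0.5309.
(The classical prediction exceeds c; the relativistic result does not.)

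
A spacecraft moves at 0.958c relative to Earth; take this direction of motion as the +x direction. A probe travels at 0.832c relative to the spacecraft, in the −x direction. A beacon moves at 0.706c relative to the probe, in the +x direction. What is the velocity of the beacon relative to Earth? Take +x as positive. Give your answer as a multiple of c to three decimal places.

Apply u = (u' + v)/(1 + u'v/c²) successively, working outward toward Earth.
Start: velocity of the spacecraft relative to Earth = 0.9580c.
Compose with the probe (u' = -0.832 in the spacecraft frame): u_1 = (-0.832 + 0.958) / (1 + (-0.832)·0.958) = 0.1260/0.2029 = 0.6209.
Compose with the beacon (u' = 0.706 in the probe frame): u_2 = (0.706 + 0.621) / (1 + 0.706·0.621) = 1.3269/1.4383 = 0.9225.

+0.923c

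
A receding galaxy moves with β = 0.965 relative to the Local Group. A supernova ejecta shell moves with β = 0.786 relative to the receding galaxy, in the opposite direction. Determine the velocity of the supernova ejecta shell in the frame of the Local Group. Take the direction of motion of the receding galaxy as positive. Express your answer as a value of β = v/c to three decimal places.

β = +0.741

With v = 0.965 and u' = -0.786 (in units of c),
u = (u' + v)/(1 + u'v/c²):
u = (-0.786 + 0.965) / (1 + (-0.786)·0.965) = 0.1790/0.2415 = 0.7412
(Galilean addition would give +0.179c.)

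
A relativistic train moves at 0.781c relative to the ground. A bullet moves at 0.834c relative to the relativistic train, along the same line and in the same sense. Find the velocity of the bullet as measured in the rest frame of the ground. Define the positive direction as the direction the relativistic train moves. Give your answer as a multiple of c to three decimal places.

0.978c

With v = 0.781 and u' = 0.834 (in units of c),
u = (u' + v)/(1 + u'v/c²):
u = (0.834 + 0.781) / (1 + 0.834·0.781) = 1.6150/1.6514 = 0.9780
(Galilean addition would give +1.615c, exceeding c.)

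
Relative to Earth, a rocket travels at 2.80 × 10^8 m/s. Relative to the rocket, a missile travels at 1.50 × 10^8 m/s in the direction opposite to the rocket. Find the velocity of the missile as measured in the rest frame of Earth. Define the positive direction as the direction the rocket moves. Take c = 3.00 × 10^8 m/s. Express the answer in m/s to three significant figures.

In units of c (dividing by 3.00 × 10^8 m/s): v = 0.933, u' = -0.500.
u = (u' + v)/(1 + u'v/c²):
u = (-0.500 + 0.933) / (1 + (-0.500)·0.933) = 0.4333/0.5333 = 0.8125
(Galilean addition would give +0.433c.)
Converting back: u = 0.8125 × 3.00 × 10^8 m/s.

+2.44 × 10^8 m/s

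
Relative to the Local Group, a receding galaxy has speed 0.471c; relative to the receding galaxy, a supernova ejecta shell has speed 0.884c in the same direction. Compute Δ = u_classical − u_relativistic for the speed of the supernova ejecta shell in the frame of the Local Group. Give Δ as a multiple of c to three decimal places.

Δ = 0.398c

Galilean: u_cl = 0.884 + 0.471 = 1.3550.
Relativistic: u_rel = (0.884 + 0.471) / (1 + 0.884·0.471) = 1.3550/1.4164 = 0.9567.
Δ = 1.3550 − 0.9567 = 0.3983.
(The classical prediction exceeds c; the relativistic result does not.)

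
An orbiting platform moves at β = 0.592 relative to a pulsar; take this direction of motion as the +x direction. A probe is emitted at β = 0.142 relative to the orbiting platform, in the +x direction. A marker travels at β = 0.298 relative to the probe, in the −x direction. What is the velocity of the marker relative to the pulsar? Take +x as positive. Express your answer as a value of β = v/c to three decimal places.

β = +0.475

Apply u = (u' + v)/(1 + u'v/c²) successively, working outward toward the pulsar.
Start: velocity of the orbiting platform relative to the pulsar = 0.5920c.
Compose with the probe (u' = 0.142 in the orbiting platform frame): u_1 = (0.142 + 0.592) / (1 + 0.142·0.592) = 0.7340/1.0841 = 0.6771.
Compose with the marker (u' = -0.298 in the probe frame): u_2 = (-0.298 + 0.677) / (1 + (-0.298)·0.677) = 0.3791/0.7982 = 0.4749.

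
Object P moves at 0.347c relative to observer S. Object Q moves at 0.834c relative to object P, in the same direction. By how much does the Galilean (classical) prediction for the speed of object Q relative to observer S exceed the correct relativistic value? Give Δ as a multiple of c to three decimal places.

Δ = 0.265c

Galilean: u_cl = 0.834 + 0.347 = 1.1810.
Relativistic: u_rel = (0.834 + 0.347) / (1 + 0.834·0.347) = 1.1810/1.2894 = 0.9159.
Δ = 1.1810 − 0.9159 = 0.2651.
(The classical prediction exceeds c; the relativistic result does not.)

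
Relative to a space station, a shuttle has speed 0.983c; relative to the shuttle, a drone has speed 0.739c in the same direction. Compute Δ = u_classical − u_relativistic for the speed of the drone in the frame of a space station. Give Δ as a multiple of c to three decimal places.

Galilean: u_cl = 0.739 + 0.983 = 1.7220.
Relativistic: u_rel = (0.739 + 0.983) / (1 + 0.739·0.983) = 1.7220/1.7264 = 0.9974.
Δ = 1.7220 − 0.9974 = 0.7246.
(The classical prediction exceeds c; the relativistic result does not.)

Δ = 0.725c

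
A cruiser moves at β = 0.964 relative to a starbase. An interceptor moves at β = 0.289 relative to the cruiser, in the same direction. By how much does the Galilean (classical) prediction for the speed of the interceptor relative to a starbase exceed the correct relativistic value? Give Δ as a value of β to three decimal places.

Galilean: u_cl = 0.289 + 0.964 = 1.2530.
Relativistic: u_rel = (0.289 + 0.964) / (1 + 0.289·0.964) = 1.2530/1.2786 = 0.9800.
Δ = 1.2530 − 0.9800 = 0.2730.
(The classical prediction exceeds c; the relativistic result does not.)

Δ = 0.273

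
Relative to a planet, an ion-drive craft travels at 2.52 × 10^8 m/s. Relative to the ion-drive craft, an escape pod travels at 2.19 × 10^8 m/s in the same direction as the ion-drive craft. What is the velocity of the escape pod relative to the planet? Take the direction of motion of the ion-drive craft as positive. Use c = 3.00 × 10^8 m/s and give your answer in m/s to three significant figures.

2.92 × 10^8 m/s

In units of c (dividing by 3.00 × 10^8 m/s): v = 0.840, u' = 0.730.
u = (u' + v)/(1 + u'v/c²):
u = (0.730 + 0.840) / (1 + 0.730·0.840) = 1.5700/1.6132 = 0.9732
Converting back: u = 0.9732 × 3.00 × 10^8 m/s.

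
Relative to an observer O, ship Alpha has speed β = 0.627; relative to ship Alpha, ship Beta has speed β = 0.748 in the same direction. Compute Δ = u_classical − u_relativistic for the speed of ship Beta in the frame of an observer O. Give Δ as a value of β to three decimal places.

Galilean: u_cl = 0.748 + 0.627 = 1.3750.
Relativistic: u_rel = (0.748 + 0.627) / (1 + 0.748·0.627) = 1.3750/1.4690 = 0.9360.
Δ = 1.3750 − 0.9360 = 0.4390.
(The classical prediction exceeds c; the relativistic result does not.)

Δ = 0.439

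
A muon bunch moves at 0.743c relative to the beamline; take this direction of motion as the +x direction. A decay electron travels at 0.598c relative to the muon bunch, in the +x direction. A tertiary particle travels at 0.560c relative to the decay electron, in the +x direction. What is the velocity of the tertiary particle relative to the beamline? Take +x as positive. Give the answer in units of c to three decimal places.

Apply u = (u' + v)/(1 + u'v/c²) successively, working outward toward the beamline.
Start: velocity of the muon bunch relative to the beamline = 0.7430c.
Compose with the decay electron (u' = 0.598 in the muon bunch frame): u_1 = (0.598 + 0.743) / (1 + 0.598·0.743) = 1.3410/1.4443 = 0.9285.
Compose with the tertiary particle (u' = 0.560 in the decay electron frame): u_2 = (0.560 + 0.928) / (1 + 0.560·0.928) = 1.4885/1.5199 = 0.9793.

0.979c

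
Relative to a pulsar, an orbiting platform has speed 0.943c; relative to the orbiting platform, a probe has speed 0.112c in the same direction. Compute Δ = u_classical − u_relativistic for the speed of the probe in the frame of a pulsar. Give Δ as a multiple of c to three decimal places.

Δ = 0.101c

Galilean: u_cl = 0.112 + 0.943 = 1.0550.
Relativistic: u_rel = (0.112 + 0.943) / (1 + 0.112·0.943) = 1.0550/1.1056 = 0.9542.
Δ = 1.0550 − 0.9542 = 0.1008.
(The classical prediction exceeds c; the relativistic result does not.)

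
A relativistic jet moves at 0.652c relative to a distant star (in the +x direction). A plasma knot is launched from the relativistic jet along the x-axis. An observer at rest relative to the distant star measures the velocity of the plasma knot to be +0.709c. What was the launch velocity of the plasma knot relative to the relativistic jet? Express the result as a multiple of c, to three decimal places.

+0.106c

Invert the composition law: u' = (u − v)/(1 − uv/c²).
u' = (0.709 − 0.652) / (1 − (0.709)(0.652)) = 0.0570/0.5377 = 0.1060.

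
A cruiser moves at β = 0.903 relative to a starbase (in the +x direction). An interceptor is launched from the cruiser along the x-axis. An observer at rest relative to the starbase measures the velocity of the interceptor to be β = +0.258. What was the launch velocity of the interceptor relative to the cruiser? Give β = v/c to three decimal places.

β = -0.841

Invert the composition law: u' = (u − v)/(1 − uv/c²).
u' = (0.258 − 0.903) / (1 − (0.258)(0.903)) = -0.6450/0.7670 = -0.8409.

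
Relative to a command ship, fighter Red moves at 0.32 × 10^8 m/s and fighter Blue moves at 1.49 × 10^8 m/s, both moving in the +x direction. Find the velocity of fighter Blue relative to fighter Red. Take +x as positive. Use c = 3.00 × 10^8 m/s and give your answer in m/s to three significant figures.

+1.24 × 10^8 m/s

β_A = 0.107, β_B = 0.497 (dividing each by c = 3.00 × 10^8 m/s).
Transform to A's frame with the inverse velocity-addition law: u' = (u − v)/(1 − uv/c²), taking u = β_B and v = β_A.
u' = (0.497 − 0.107) / (1 − (0.107)(0.497)) = 0.3900/0.9470 = 0.4118.
u' = 0.4118 × 3.00 × 10^8 m/s.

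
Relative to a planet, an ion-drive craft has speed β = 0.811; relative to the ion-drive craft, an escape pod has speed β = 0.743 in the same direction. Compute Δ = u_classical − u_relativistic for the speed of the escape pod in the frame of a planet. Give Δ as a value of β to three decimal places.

Galilean: u_cl = 0.743 + 0.811 = 1.5540.
Relativistic: u_rel = (0.743 + 0.811) / (1 + 0.743·0.811) = 1.5540/1.6026 = 0.9697.
Δ = 1.5540 − 0.9697 = 0.5843.
(The classical prediction exceeds c; the relativistic result does not.)

Δ = 0.584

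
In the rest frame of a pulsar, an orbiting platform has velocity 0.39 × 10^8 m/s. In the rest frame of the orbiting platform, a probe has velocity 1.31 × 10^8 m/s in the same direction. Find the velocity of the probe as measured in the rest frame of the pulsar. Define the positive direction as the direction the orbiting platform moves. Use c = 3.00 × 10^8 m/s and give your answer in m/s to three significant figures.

In units of c (dividing by 3.00 × 10^8 m/s): v = 0.130, u' = 0.437.
u = (u' + v)/(1 + u'v/c²):
u = (0.437 + 0.130) / (1 + 0.437·0.130) = 0.5667/1.0568 = 0.5362
Converting back: u = 0.5362 × 3.00 × 10^8 m/s.

1.61 × 10^8 m/s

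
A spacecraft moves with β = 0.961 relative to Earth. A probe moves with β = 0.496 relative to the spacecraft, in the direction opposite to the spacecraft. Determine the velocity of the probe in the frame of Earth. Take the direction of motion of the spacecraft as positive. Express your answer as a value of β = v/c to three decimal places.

β = +0.889

With v = 0.961 and u' = -0.496 (in units of c),
u = (u' + v)/(1 + u'v/c²):
u = (-0.496 + 0.961) / (1 + (-0.496)·0.961) = 0.4650/0.5233 = 0.8885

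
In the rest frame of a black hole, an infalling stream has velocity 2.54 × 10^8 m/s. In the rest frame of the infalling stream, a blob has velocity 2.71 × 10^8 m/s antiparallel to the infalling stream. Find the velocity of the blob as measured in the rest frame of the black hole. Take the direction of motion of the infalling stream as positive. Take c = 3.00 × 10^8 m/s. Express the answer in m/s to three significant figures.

-7.23 × 10^7 m/s

In units of c (dividing by 3.00 × 10^8 m/s): v = 0.847, u' = -0.903.
u = (u' + v)/(1 + u'v/c²):
u = (-0.903 + 0.847) / (1 + (-0.903)·0.847) = -0.0567/0.2352 = -0.2410
Converting back: u = -0.2410 × 3.00 × 10^8 m/s.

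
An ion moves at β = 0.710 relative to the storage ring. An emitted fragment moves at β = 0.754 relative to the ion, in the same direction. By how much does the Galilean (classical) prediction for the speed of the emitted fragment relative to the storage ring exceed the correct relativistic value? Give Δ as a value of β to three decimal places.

Δ = 0.510

Galilean: u_cl = 0.754 + 0.710 = 1.4640.
Relativistic: u_rel = (0.754 + 0.710) / (1 + 0.754·0.710) = 1.4640/1.5353 = 0.9535.
Δ = 1.4640 − 0.9535 = 0.5105.
(The classical prediction exceeds c; the relativistic result does not.)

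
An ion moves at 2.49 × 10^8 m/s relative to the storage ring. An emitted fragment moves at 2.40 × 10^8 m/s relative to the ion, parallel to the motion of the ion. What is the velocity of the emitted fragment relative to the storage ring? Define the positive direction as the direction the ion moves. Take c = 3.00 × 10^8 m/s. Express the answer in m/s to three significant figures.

2.94 × 10^8 m/s

In units of c (dividing by 3.00 × 10^8 m/s): v = 0.830, u' = 0.800.
u = (u' + v)/(1 + u'v/c²):
u = (0.800 + 0.830) / (1 + 0.800·0.830) = 1.6300/1.6640 = 0.9796
Converting back: u = 0.9796 × 3.00 × 10^8 m/s.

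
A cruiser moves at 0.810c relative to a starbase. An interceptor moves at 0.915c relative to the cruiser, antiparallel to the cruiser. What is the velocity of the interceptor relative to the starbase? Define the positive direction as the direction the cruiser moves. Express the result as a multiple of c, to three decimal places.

With v = 0.810 and u' = -0.915 (in units of c),
u = (u' + v)/(1 + u'v/c²):
u = (-0.915 + 0.810) / (1 + (-0.915)·0.810) = -0.1050/0.2589 = -0.4056
(Galilean addition would give -0.105c.)

-0.406c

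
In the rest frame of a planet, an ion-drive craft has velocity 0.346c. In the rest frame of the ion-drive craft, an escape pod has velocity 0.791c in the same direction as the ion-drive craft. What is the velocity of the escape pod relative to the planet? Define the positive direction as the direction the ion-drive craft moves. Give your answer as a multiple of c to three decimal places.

With v = 0.346 and u' = 0.791 (in units of c),
u = (u' + v)/(1 + u'v/c²):
u = (0.791 + 0.346) / (1 + 0.791·0.346) = 1.1370/1.2737 = 0.8927

0.893c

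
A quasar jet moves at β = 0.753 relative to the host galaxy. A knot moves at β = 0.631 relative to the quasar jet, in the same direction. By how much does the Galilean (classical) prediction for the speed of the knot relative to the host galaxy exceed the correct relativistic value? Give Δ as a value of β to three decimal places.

Δ = 0.446

Galilean: u_cl = 0.631 + 0.753 = 1.3840.
Relativistic: u_rel = (0.631 + 0.753) / (1 + 0.631·0.753) = 1.3840/1.4751 = 0.9382.
Δ = 1.3840 − 0.9382 = 0.4458.
(The classical prediction exceeds c; the relativistic result does not.)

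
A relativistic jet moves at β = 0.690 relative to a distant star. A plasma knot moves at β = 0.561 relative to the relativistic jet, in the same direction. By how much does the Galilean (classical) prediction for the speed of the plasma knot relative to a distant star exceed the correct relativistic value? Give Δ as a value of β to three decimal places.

Galilean: u_cl = 0.561 + 0.690 = 1.2510.
Relativistic: u_rel = (0.561 + 0.690) / (1 + 0.561·0.690) = 1.2510/1.3871 = 0.9019.
Δ = 1.2510 − 0.9019 = 0.3491.
(The classical prediction exceeds c; the relativistic result does not.)

Δ = 0.349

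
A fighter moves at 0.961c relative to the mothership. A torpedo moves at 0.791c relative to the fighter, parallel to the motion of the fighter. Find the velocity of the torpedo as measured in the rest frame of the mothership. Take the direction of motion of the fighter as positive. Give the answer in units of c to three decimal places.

With v = 0.961 and u' = 0.791 (in units of c),
u = (u' + v)/(1 + u'v/c²):
u = (0.791 + 0.961) / (1 + 0.791·0.961) = 1.7520/1.7602 = 0.9954
(Galilean addition would give +1.752c, exceeding c.)

0.995c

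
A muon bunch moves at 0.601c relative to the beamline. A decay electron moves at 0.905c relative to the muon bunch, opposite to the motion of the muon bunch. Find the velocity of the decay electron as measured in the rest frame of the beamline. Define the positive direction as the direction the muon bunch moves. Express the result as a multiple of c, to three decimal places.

With v = 0.601 and u' = -0.905 (in units of c),
u = (u' + v)/(1 + u'v/c²):
u = (-0.905 + 0.601) / (1 + (-0.905)·0.601) = -0.3040/0.4561 = -0.6665

-0.667c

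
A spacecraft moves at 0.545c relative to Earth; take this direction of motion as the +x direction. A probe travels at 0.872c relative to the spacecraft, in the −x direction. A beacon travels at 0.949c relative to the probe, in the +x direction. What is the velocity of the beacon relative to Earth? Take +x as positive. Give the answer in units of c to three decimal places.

Apply u = (u' + v)/(1 + u'v/c²) successively, working outward toward Earth.
Start: velocity of the spacecraft relative to Earth = 0.5450c.
Compose with the probe (u' = -0.872 in the spacecraft frame): u_1 = (-0.872 + 0.545) / (1 + (-0.872)·0.545) = -0.3270/0.5248 = -0.6231.
Compose with the beacon (u' = 0.949 in the probe frame): u_2 = (0.949 + (-0.623)) / (1 + 0.949·(-0.623)) = 0.3259/0.4086 = 0.7974.

+0.797c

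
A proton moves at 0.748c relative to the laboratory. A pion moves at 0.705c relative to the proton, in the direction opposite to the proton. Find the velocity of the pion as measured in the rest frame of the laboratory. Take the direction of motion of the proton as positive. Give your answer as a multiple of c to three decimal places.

+0.091c

With v = 0.748 and u' = -0.705 (in units of c),
u = (u' + v)/(1 + u'v/c²):
u = (-0.705 + 0.748) / (1 + (-0.705)·0.748) = 0.0430/0.4727 = 0.0910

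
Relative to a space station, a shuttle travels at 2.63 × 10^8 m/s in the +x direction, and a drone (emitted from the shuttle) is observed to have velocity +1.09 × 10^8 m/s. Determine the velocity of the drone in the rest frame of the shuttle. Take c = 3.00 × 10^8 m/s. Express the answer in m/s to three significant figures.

v = 0.877c, u = 0.363c.
Invert the composition law: u' = (u − v)/(1 − uv/c²).
u' = (0.363 − 0.877) / (1 − (0.363)(0.877)) = -0.5133/0.6815 = -0.7533.
u' = -0.7533 × 3.00 × 10^8 m/s.

-2.26 × 10^8 m/s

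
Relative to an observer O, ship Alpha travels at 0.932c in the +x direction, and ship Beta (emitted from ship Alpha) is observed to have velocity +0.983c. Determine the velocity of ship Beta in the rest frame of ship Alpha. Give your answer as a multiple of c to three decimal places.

+0.608c

Invert the composition law: u' = (u − v)/(1 − uv/c²).
u' = (0.983 − 0.932) / (1 − (0.983)(0.932)) = 0.0510/0.0838 = 0.6083.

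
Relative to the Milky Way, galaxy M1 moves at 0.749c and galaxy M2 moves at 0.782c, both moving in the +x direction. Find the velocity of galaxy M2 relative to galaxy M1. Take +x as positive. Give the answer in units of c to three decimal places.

β_A = 0.749, β_B = 0.782.
Transform to A's frame with the inverse velocity-addition law: u' = (u − v)/(1 − uv/c²), taking u = β_B and v = β_A.
u' = (0.782 − 0.749) / (1 − (0.749)(0.782)) = 0.0330/0.4143 = 0.0797.

+0.080c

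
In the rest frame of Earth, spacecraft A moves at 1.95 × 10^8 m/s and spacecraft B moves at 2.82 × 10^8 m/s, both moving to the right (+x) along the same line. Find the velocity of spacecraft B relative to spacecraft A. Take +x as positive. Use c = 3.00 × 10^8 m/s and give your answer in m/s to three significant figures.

+2.24 × 10^8 m/s

β_A = 0.650, β_B = 0.940 (dividing each by c = 3.00 × 10^8 m/s).
Transform to A's frame with the inverse velocity-addition law: u' = (u − v)/(1 − uv/c²), taking u = β_B and v = β_A.
u' = (0.940 − 0.650) / (1 − (0.650)(0.940)) = 0.2900/0.3890 = 0.7455.
u' = 0.7455 × 3.00 × 10^8 m/s.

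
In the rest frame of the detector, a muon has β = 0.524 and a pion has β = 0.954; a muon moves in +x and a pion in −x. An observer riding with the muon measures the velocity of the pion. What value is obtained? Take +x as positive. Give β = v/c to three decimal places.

β = -0.985

β_A = 0.524, β_B = -0.954.
Transform to A's frame with the inverse velocity-addition law: u' = (u − v)/(1 − uv/c²), taking u = β_B and v = β_A.
u' = (-0.954 − 0.524) / (1 − (0.524)(-0.954)) = -1.4780/1.4999 = -0.9854.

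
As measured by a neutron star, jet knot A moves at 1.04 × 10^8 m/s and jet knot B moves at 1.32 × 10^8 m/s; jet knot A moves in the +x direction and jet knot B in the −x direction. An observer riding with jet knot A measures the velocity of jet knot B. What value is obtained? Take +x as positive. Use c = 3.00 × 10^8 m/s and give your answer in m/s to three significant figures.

-2.05 × 10^8 m/s

β_A = 0.347, β_B = -0.440 (dividing each by c = 3.00 × 10^8 m/s).
Transform to A's frame with the inverse velocity-addition law: u' = (u − v)/(1 − uv/c²), taking u = β_B and v = β_A.
u' = (-0.440 − 0.347) / (1 − (0.347)(-0.440)) = -0.7867/1.1525 = -0.6826.
u' = -0.6826 × 3.00 × 10^8 m/s.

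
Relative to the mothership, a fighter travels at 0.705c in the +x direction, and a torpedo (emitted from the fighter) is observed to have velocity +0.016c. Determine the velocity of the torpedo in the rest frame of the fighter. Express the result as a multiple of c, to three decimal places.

-0.697c

Invert the composition law: u' = (u − v)/(1 − uv/c²).
u' = (0.016 − 0.705) / (1 − (0.016)(0.705)) = -0.6890/0.9887 = -0.6969.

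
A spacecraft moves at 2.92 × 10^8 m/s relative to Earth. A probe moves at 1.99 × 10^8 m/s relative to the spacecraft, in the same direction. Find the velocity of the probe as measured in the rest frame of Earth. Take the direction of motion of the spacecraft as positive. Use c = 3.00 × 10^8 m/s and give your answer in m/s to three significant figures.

In units of c (dividing by 3.00 × 10^8 m/s): v = 0.973, u' = 0.663.
u = (u' + v)/(1 + u'v/c²):
u = (0.663 + 0.973) / (1 + 0.663·0.973) = 1.6367/1.6456 = 0.9945
(Galilean addition would give +1.637c, exceeding c.)
Converting back: u = 0.9945 × 3.00 × 10^8 m/s.

2.98 × 10^8 m/s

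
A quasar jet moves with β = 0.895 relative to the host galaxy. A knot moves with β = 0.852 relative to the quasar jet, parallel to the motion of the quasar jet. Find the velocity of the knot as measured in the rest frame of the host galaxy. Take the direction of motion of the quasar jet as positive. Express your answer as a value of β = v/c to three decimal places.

β = 0.991

With v = 0.895 and u' = 0.852 (in units of c),
u = (u' + v)/(1 + u'v/c²):
u = (0.852 + 0.895) / (1 + 0.852·0.895) = 1.7470/1.7625 = 0.9912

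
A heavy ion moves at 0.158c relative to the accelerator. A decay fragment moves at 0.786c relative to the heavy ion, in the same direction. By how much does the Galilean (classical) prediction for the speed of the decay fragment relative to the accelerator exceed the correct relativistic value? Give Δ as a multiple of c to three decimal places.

Δ = 0.104c

Galilean: u_cl = 0.786 + 0.158 = 0.9440.
Relativistic: u_rel = (0.786 + 0.158) / (1 + 0.786·0.158) = 0.9440/1.1242 = 0.8397.
Δ = 0.9440 − 0.8397 = 0.1043.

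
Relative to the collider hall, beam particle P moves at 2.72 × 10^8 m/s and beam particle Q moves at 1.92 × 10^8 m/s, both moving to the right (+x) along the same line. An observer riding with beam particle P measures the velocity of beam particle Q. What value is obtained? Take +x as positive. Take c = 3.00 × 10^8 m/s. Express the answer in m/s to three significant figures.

β_A = 0.907, β_B = 0.640 (dividing each by c = 3.00 × 10^8 m/s).
Transform to A's frame with the inverse velocity-addition law: u' = (u − v)/(1 − uv/c²), taking u = β_B and v = β_A.
u' = (0.640 − 0.907) / (1 − (0.907)(0.640)) = -0.2667/0.4197 = -0.6353.
u' = -0.6353 × 3.00 × 10^8 m/s.

-1.91 × 10^8 m/s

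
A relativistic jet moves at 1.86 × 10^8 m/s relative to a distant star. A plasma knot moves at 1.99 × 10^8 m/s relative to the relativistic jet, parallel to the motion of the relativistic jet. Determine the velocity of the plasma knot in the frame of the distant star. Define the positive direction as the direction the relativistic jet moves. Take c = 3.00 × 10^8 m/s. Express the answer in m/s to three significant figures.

2.73 × 10^8 m/s

In units of c (dividing by 3.00 × 10^8 m/s): v = 0.620, u' = 0.663.
u = (u' + v)/(1 + u'v/c²):
u = (0.663 + 0.620) / (1 + 0.663·0.620) = 1.2833/1.4113 = 0.9093
(Galilean addition would give +1.283c, exceeding c.)
Converting back: u = 0.9093 × 3.00 × 10^8 m/s.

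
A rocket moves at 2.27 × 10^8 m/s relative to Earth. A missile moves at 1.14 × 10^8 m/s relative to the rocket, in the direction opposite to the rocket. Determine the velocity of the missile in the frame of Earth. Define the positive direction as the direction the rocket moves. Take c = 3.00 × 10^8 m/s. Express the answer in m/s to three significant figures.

In units of c (dividing by 3.00 × 10^8 m/s): v = 0.757, u' = -0.380.
u = (u' + v)/(1 + u'v/c²):
u = (-0.380 + 0.757) / (1 + (-0.380)·0.757) = 0.3767/0.7125 = 0.5287
Converting back: u = 0.5287 × 3.00 × 10^8 m/s.

+1.59 × 10^8 m/s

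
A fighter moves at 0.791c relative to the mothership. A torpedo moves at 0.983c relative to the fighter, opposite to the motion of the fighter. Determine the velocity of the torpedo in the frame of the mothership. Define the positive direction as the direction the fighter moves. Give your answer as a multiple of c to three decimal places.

-0.863c

With v = 0.791 and u' = -0.983 (in units of c),
u = (u' + v)/(1 + u'v/c²):
u = (-0.983 + 0.791) / (1 + (-0.983)·0.791) = -0.1920/0.2224 = -0.8631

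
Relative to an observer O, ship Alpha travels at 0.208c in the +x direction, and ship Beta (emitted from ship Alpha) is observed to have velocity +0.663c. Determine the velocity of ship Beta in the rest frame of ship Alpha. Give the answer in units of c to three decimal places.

Invert the composition law: u' = (u − v)/(1 − uv/c²).
u' = (0.663 − 0.208) / (1 − (0.663)(0.208)) = 0.4550/0.8621 = 0.5278.

+0.528c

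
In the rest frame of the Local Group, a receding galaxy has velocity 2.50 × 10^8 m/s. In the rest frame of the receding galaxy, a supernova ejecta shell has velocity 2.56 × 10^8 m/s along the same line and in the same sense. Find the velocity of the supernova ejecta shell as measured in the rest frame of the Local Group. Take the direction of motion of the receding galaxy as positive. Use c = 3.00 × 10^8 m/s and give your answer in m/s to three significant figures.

2.96 × 10^8 m/s

In units of c (dividing by 3.00 × 10^8 m/s): v = 0.833, u' = 0.853.
u = (u' + v)/(1 + u'v/c²):
u = (0.853 + 0.833) / (1 + 0.853·0.833) = 1.6867/1.7111 = 0.9857
Converting back: u = 0.9857 × 3.00 × 10^8 m/s.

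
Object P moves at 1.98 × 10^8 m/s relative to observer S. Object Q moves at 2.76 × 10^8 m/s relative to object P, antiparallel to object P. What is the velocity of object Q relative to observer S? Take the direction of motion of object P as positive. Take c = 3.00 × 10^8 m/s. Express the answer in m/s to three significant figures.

-1.99 × 10^8 m/s

In units of c (dividing by 3.00 × 10^8 m/s): v = 0.660, u' = -0.920.
u = (u' + v)/(1 + u'v/c²):
u = (-0.920 + 0.660) / (1 + (-0.920)·0.660) = -0.2600/0.3928 = -0.6619
(Galilean addition would give -0.260c.)
Converting back: u = -0.6619 × 3.00 × 10^8 m/s.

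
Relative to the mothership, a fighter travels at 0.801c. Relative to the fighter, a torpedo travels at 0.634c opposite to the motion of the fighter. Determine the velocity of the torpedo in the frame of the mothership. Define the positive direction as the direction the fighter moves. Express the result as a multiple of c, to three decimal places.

+0.339c

With v = 0.801 and u' = -0.634 (in units of c),
u = (u' + v)/(1 + u'v/c²):
u = (-0.634 + 0.801) / (1 + (-0.634)·0.801) = 0.1670/0.4922 = 0.3393
(Galilean addition would give +0.167c.)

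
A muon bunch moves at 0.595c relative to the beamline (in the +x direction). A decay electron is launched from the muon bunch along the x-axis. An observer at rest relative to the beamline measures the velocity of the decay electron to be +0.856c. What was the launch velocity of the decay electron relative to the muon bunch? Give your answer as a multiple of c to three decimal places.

Invert the composition law: u' = (u − v)/(1 − uv/c²).
u' = (0.856 − 0.595) / (1 − (0.856)(0.595)) = 0.2610/0.4907 = 0.5319.

+0.532c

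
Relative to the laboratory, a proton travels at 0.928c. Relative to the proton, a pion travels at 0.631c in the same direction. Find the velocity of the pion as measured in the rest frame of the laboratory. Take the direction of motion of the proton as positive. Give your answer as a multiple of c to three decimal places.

With v = 0.928 and u' = 0.631 (in units of c),
u = (u' + v)/(1 + u'v/c²):
u = (0.631 + 0.928) / (1 + 0.631·0.928) = 1.5590/1.5856 = 0.9832
(Galilean addition would give +1.559c, exceeding c.)

0.983c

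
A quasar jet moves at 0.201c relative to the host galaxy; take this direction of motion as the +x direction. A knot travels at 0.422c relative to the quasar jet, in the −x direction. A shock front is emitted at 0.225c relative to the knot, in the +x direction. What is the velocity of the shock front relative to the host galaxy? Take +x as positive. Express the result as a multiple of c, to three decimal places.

-0.017c

Apply u = (u' + v)/(1 + u'v/c²) successively, working outward toward the host galaxy.
Start: velocity of the quasar jet relative to the host galaxy = 0.2010c.
Compose with the knot (u' = -0.422 in the quasar jet frame): u_1 = (-0.422 + 0.201) / (1 + (-0.422)·0.201) = -0.2210/0.9152 = -0.2415.
Compose with the shock front (u' = 0.225 in the knot frame): u_2 = (0.225 + (-0.241)) / (1 + 0.225·(-0.241)) = -0.0165/0.9457 = -0.0174.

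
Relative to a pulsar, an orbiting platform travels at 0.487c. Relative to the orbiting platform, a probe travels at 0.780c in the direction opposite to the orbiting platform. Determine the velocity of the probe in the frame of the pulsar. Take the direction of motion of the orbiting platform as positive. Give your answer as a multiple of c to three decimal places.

-0.472c

With v = 0.487 and u' = -0.780 (in units of c),
u = (u' + v)/(1 + u'v/c²):
u = (-0.780 + 0.487) / (1 + (-0.780)·0.487) = -0.2930/0.6201 = -0.4725
(Galilean addition would give -0.293c.)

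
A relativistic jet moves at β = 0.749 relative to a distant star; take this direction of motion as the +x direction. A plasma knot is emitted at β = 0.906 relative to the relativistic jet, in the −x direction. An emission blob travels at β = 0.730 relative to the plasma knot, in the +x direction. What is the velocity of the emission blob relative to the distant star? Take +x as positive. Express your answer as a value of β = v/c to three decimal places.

Apply u = (u' + v)/(1 + u'v/c²) successively, working outward toward the distant star.
Start: velocity of the relativistic jet relative to the distant star = 0.7490c.
Compose with the plasma knot (u' = -0.906 in the relativistic jet frame): u_1 = (-0.906 + 0.749) / (1 + (-0.906)·0.749) = -0.1570/0.3214 = -0.4885.
Compose with the emission blob (u' = 0.730 in the plasma knot frame): u_2 = (0.730 + (-0.488)) / (1 + 0.730·(-0.488)) = 0.2415/0.6434 = 0.3754.

β = +0.375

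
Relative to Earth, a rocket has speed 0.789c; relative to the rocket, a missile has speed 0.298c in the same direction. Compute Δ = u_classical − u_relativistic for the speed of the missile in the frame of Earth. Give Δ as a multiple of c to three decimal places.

Galilean: u_cl = 0.298 + 0.789 = 1.0870.
Relativistic: u_rel = (0.298 + 0.789) / (1 + 0.298·0.789) = 1.0870/1.2351 = 0.8801.
Δ = 1.0870 − 0.8801 = 0.2069.
(The classical prediction exceeds c; the relativistic result does not.)

Δ = 0.207c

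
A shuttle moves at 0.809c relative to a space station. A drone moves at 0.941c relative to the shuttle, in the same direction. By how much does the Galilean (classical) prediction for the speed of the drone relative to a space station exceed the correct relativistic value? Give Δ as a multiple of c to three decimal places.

Δ = 0.756c

Galilean: u_cl = 0.941 + 0.809 = 1.7500.
Relativistic: u_rel = (0.941 + 0.809) / (1 + 0.941·0.809) = 1.7500/1.7613 = 0.9936.
Δ = 1.7500 − 0.9936 = 0.7564.
(The classical prediction exceeds c; the relativistic result does not.)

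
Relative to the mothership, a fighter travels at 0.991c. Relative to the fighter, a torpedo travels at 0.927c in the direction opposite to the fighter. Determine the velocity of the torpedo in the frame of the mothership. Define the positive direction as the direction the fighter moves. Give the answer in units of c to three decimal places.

With v = 0.991 and u' = -0.927 (in units of c),
u = (u' + v)/(1 + u'v/c²):
u = (-0.927 + 0.991) / (1 + (-0.927)·0.991) = 0.0640/0.0813 = 0.7868

+0.787c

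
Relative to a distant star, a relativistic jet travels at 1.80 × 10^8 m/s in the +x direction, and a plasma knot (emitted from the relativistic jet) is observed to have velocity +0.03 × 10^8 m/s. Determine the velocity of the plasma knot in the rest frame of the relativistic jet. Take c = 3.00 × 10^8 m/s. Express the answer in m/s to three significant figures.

v = 0.600c, u = 0.010c.
Invert the composition law: u' = (u − v)/(1 − uv/c²).
u' = (0.010 − 0.600) / (1 − (0.010)(0.600)) = -0.5900/0.9940 = -0.5936.
u' = -0.5936 × 3.00 × 10^8 m/s.

-1.78 × 10^8 m/s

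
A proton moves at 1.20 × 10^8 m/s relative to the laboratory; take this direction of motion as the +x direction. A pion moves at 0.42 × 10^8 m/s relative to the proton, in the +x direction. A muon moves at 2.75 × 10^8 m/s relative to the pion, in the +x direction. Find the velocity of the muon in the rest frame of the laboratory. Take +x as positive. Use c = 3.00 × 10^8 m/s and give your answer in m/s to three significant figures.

2.92 × 10^8 m/s

Apply u = (u' + v)/(1 + u'v/c²) successively, working outward toward the laboratory.
(Dividing each given speed by c = 3.00 × 10^8 m/s to work in units of c.)
Start: velocity of the proton relative to the laboratory = 0.4000c.
Compose with the pion (u' = 0.140 in the proton frame): u_1 = (0.140 + 0.400) / (1 + 0.140·0.400) = 0.5400/1.0560 = 0.5114.
Compose with the muon (u' = 0.917 in the pion frame): u_2 = (0.917 + 0.511) / (1 + 0.917·0.511) = 1.4280/1.4688 = 0.9723.
So u = 0.9723 × 3.00 × 10^8 m/s.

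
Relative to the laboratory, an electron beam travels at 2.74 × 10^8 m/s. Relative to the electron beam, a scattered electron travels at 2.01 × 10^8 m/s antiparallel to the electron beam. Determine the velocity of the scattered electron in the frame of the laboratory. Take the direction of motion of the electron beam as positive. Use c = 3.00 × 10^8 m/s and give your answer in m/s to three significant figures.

+1.88 × 10^8 m/s

In units of c (dividing by 3.00 × 10^8 m/s): v = 0.913, u' = -0.670.
u = (u' + v)/(1 + u'v/c²):
u = (-0.670 + 0.913) / (1 + (-0.670)·0.913) = 0.2433/0.3881 = 0.6270
Converting back: u = 0.6270 × 3.00 × 10^8 m/s.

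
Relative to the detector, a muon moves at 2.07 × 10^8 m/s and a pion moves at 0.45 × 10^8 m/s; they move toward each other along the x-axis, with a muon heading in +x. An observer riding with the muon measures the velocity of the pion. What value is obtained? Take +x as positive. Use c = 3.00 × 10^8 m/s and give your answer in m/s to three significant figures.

-2.28 × 10^8 m/s

β_A = 0.690, β_B = -0.150 (dividing each by c = 3.00 × 10^8 m/s).
Transform to A's frame with the inverse velocity-addition law: u' = (u − v)/(1 − uv/c²), taking u = β_B and v = β_A.
u' = (-0.150 − 0.690) / (1 − (0.690)(-0.150)) = -0.8400/1.1035 = -0.7612.
u' = -0.7612 × 3.00 × 10^8 m/s.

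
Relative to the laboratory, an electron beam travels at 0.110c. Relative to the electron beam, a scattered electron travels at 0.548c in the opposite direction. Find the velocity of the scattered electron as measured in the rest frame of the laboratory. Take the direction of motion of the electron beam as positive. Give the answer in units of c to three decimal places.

With v = 0.110 and u' = -0.548 (in units of c),
u = (u' + v)/(1 + u'v/c²):
u = (-0.548 + 0.110) / (1 + (-0.548)·0.110) = -0.4380/0.9397 = -0.4661

-0.466c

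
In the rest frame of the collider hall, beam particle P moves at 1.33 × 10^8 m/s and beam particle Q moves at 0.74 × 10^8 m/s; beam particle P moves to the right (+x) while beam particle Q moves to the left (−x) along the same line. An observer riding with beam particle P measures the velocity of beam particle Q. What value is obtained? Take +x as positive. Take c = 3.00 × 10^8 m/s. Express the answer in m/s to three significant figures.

-1.87 × 10^8 m/s

β_A = 0.443, β_B = -0.247 (dividing each by c = 3.00 × 10^8 m/s).
Transform to A's frame with the inverse velocity-addition law: u' = (u − v)/(1 − uv/c²), taking u = β_B and v = β_A.
u' = (-0.247 − 0.443) / (1 − (0.443)(-0.247)) = -0.6900/1.1094 = -0.6220.
u' = -0.6220 × 3.00 × 10^8 m/s.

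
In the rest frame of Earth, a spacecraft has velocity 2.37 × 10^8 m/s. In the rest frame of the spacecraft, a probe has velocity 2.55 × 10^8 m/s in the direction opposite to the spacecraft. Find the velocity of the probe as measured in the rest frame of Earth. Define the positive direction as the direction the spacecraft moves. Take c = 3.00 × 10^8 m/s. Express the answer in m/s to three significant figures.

In units of c (dividing by 3.00 × 10^8 m/s): v = 0.790, u' = -0.850.
u = (u' + v)/(1 + u'v/c²):
u = (-0.850 + 0.790) / (1 + (-0.850)·0.790) = -0.0600/0.3285 = -0.1826
Converting back: u = -0.1826 × 3.00 × 10^8 m/s.

-5.48 × 10^7 m/s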